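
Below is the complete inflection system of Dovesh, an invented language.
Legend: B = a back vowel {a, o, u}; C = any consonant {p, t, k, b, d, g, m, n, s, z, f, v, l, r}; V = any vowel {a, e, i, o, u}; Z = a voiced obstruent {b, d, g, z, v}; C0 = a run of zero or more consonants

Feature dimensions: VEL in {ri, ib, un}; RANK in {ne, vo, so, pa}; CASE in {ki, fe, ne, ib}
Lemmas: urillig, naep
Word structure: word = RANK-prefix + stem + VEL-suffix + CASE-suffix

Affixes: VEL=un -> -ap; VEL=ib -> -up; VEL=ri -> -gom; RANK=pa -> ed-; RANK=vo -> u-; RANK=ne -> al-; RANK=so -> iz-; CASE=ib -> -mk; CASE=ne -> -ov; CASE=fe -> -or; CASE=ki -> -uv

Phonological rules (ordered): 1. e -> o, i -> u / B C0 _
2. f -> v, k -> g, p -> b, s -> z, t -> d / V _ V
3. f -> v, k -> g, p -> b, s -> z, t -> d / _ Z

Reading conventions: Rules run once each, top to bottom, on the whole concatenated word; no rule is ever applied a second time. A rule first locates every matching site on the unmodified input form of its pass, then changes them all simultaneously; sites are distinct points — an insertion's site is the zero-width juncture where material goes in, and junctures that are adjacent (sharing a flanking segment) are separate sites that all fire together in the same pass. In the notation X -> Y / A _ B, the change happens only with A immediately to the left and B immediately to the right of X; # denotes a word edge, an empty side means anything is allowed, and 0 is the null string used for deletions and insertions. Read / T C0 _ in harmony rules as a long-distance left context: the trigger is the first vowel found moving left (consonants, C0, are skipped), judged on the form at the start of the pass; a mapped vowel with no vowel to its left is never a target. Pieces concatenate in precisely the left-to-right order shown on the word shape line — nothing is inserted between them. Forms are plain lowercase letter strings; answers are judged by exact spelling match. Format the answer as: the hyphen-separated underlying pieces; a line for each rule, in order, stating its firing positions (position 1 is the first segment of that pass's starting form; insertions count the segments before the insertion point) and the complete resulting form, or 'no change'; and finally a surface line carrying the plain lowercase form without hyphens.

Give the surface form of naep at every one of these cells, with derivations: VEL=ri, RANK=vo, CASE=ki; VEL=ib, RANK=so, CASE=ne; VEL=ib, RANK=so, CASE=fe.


cell VEL=ri, RANK=vo, CASE=ki:
underlying: u-naep-gom-uv
1. e -> o, i -> u / B C0 _: fires at position(s) 4: unaopgomuv
2. f -> v, k -> g, p -> b, s -> z, t -> d / V _ V: no change
3. f -> v, k -> g, p -> b, s -> z, t -> d / _ Z: fires at position(s) 5: unaobgomuv
surface: unaobgomuv

cell VEL=ib, RANK=so, CASE=ne:
underlying: iz-naep-up-ov
1. e -> o, i -> u / B C0 _: fires at position(s) 5: iznaopupov
2. f -> v, k -> g, p -> b, s -> z, t -> d / V _ V: fires at position(s) 6, 8: iznaobubov
3. f -> v, k -> g, p -> b, s -> z, t -> d / _ Z: no change
surface: iznaobubov

cell VEL=ib, RANK=so, CASE=fe:
underlying: iz-naep-up-or
1. e -> o, i -> u / B C0 _: fires at position(s) 5: iznaopupor
2. f -> v, k -> g, p -> b, s -> z, t -> d / V _ V: fires at position(s) 6, 8: iznaobubor
3. f -> v, k -> g, p -> b, s -> z, t -> d / _ Z: no change
surface: iznaobubor


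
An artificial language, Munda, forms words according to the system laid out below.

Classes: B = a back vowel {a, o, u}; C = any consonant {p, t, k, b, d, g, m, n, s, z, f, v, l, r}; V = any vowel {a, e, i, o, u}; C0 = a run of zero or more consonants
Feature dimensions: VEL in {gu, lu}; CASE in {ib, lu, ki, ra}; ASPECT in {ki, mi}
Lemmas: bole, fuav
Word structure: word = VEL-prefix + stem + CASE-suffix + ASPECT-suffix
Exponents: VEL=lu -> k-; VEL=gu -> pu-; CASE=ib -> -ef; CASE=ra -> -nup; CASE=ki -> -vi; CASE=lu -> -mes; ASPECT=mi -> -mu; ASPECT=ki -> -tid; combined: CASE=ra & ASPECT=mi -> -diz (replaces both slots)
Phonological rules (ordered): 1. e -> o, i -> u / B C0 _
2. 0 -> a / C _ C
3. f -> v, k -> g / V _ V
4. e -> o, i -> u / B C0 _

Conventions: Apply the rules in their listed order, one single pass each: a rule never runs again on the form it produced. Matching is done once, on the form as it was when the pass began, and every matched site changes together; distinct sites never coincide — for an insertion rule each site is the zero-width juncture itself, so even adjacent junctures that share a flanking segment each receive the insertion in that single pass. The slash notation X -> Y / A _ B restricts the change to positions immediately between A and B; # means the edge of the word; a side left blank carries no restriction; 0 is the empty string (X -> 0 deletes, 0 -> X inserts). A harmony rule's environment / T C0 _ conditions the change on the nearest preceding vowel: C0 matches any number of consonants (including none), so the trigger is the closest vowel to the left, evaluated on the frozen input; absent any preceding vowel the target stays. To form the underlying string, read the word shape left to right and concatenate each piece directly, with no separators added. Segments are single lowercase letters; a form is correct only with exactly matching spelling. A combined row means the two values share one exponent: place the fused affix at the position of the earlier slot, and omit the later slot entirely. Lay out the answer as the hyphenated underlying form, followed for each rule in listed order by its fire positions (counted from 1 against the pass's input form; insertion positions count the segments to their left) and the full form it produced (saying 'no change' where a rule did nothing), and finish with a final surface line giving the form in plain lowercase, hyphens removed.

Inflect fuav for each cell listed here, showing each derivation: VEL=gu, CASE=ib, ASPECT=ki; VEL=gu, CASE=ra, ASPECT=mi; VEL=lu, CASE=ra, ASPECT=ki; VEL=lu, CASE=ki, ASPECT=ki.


cell VEL=gu, CASE=ib, ASPECT=ki:
underlying: pu-fuav-ef-tid
1. e -> o, i -> u / B C0 _: fires at position(s) 7: pufuavoftid
2. 0 -> a / C _ C: inserts after position(s) 8: pufuavofatid
3. f -> v, k -> g / V _ V: fires at position(s) 3, 8: puvuavovatid
4. e -> o, i -> u / B C0 _: fires at position(s) 11: puvuavovatud
surface: puvuavovatud

cell VEL=gu, CASE=ra, ASPECT=mi:
underlying: pu-fuav-diz
1. e -> o, i -> u / B C0 _: fires at position(s) 8: pufuavduz
2. 0 -> a / C _ C: inserts after position(s) 6: pufuavaduz
3. f -> v, k -> g / V _ V: fires at position(s) 3: puvuavaduz
4. e -> o, i -> u / B C0 _: no change
surface: puvuavaduz

cell VEL=lu, CASE=ra, ASPECT=ki:
underlying: k-fuav-nup-tid
1. e -> o, i -> u / B C0 _: fires at position(s) 10: kfuavnuptud
2. 0 -> a / C _ C: inserts after position(s) 1, 5, 8: kafuavanupatud
3. f -> v, k -> g / V _ V: fires at position(s) 3: kavuavanupatud
4. e -> o, i -> u / B C0 _: no change
surface: kavuavanupatud

cell VEL=lu, CASE=ki, ASPECT=ki:
underlying: k-fuav-vi-tid
1. e -> o, i -> u / B C0 _: fires at position(s) 7: kfuavvutid
2. 0 -> a / C _ C: inserts after position(s) 1, 5: kafuavavutid
3. f -> v, k -> g / V _ V: fires at position(s) 3: kavuavavutid
4. e -> o, i -> u / B C0 _: fires at position(s) 11: kavuavavutud
surface: kavuavavutud


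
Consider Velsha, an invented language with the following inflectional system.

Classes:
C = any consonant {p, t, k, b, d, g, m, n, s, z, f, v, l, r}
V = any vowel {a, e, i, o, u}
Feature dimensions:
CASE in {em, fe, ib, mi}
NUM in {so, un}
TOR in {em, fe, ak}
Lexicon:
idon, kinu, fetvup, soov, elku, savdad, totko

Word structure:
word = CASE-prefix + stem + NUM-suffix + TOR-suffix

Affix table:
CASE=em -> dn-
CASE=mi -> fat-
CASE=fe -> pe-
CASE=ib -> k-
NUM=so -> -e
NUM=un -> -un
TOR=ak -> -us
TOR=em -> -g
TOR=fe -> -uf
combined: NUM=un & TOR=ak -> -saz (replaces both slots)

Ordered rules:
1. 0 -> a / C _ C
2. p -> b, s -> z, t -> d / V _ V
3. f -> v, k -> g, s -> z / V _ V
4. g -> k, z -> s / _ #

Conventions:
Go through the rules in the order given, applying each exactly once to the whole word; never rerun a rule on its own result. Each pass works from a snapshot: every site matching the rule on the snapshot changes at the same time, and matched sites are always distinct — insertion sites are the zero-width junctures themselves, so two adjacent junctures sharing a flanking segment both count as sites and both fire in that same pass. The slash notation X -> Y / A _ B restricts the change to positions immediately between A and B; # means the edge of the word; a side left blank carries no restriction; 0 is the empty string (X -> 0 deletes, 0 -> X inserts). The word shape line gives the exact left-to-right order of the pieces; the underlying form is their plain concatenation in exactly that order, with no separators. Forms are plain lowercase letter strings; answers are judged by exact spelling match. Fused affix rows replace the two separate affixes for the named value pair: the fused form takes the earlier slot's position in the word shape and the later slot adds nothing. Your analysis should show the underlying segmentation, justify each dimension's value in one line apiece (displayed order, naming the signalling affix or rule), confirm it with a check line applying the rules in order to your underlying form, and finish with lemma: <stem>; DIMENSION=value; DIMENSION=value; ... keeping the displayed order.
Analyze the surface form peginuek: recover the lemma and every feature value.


underlying: pe-kinu-e-g
CASE=fe - signalled by the affix pe-
NUM=so - signalled by the affix -e
TOR=em - signalled by the affix -g
check: pekinueg -> pekinueg -> pekinueg -> peginueg -> peginuek
lemma: kinu; CASE=fe; NUM=so; TOR=em


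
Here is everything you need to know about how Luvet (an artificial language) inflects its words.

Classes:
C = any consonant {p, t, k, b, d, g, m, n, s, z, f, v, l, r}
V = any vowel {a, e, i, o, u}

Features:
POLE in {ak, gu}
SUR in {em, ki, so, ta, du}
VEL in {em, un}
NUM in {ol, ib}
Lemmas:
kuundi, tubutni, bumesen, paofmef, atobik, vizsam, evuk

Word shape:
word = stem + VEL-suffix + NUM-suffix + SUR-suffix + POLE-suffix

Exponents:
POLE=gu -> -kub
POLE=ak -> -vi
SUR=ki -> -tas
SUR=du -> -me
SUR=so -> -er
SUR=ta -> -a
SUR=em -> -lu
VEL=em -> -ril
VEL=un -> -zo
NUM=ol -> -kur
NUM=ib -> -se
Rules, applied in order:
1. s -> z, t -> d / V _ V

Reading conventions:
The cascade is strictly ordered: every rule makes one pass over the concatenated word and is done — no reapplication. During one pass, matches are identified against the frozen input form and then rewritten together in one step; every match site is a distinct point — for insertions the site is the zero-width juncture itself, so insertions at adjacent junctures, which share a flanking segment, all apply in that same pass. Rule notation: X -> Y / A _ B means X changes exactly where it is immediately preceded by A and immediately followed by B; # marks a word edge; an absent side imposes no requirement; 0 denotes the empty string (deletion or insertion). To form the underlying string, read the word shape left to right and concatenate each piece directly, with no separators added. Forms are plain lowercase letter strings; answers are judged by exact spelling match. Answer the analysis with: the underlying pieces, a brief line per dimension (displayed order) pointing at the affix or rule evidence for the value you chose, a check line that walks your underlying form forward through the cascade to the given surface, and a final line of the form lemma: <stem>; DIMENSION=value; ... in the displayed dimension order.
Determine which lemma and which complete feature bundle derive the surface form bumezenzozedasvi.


underlying: bumesen-zo-se-tas-vi
POLE=ak - signalled by the affix -vi
SUR=ki - signalled by the affix -tas
VEL=un - signalled by the affix -zo
NUM=ib - signalled by the affix -se
check: bumesenzosetasvi -> bumezenzozedasvi
lemma: bumesen; POLE=ak; SUR=ki; VEL=un; NUM=ib


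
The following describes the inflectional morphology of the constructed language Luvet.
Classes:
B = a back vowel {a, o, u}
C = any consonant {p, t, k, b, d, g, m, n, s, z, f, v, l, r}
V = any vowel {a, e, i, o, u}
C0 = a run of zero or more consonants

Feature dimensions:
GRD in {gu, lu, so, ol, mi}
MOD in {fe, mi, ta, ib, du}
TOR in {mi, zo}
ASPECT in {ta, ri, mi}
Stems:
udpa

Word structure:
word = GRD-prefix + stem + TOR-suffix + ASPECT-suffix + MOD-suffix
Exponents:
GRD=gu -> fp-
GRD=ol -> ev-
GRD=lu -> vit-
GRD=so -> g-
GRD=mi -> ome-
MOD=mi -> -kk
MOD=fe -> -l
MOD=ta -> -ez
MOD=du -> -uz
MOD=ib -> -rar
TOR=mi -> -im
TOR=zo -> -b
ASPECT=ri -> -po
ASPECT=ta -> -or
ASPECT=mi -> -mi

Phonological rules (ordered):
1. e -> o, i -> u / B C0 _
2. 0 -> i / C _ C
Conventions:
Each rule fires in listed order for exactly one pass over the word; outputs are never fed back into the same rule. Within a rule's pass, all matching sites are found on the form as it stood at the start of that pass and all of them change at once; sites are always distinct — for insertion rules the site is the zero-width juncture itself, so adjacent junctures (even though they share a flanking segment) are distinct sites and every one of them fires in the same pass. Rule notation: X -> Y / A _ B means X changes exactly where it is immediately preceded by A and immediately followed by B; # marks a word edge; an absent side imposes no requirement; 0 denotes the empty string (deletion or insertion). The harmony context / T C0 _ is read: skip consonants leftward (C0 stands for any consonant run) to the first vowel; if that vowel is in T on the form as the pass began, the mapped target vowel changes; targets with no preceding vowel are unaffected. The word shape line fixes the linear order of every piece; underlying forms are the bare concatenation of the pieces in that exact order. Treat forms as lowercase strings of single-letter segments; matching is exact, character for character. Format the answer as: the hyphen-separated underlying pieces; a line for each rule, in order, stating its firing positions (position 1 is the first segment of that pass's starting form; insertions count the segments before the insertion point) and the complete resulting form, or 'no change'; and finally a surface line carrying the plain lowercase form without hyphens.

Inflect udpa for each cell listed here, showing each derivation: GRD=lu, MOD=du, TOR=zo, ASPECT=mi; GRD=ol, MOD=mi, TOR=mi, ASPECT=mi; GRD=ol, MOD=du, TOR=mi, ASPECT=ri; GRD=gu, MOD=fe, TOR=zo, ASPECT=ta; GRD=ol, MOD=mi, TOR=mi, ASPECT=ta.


cell GRD=lu, MOD=du, TOR=zo, ASPECT=mi:
underlying: vit-udpa-b-mi-uz
1. e -> o, i -> u / B C0 _: fires at position(s) 10: vitudpabmuuz
2. 0 -> i / C _ C: inserts after position(s) 5, 8: vitudipabimuuz
surface: vitudipabimuuz

cell GRD=ol, MOD=mi, TOR=mi, ASPECT=mi:
underlying: ev-udpa-im-mi-kk
1. e -> o, i -> u / B C0 _: fires at position(s) 7: evudpaummikk
2. 0 -> i / C _ C: inserts after position(s) 4, 8, 11: evudipaumimikik
surface: evudipaumimikik

cell GRD=ol, MOD=du, TOR=mi, ASPECT=ri:
underlying: ev-udpa-im-po-uz
1. e -> o, i -> u / B C0 _: fires at position(s) 7: evudpaumpouz
2. 0 -> i / C _ C: inserts after position(s) 4, 8: evudipaumipouz
surface: evudipaumipouz

cell GRD=gu, MOD=fe, TOR=zo, ASPECT=ta:
underlying: fp-udpa-b-or-l
1. e -> o, i -> u / B C0 _: no change
2. 0 -> i / C _ C: inserts after position(s) 1, 4, 9: fipudipaboril
surface: fipudipaboril

cell GRD=ol, MOD=mi, TOR=mi, ASPECT=ta:
underlying: ev-udpa-im-or-kk
1. e -> o, i -> u / B C0 _: fires at position(s) 7: evudpaumorkk
2. 0 -> i / C _ C: inserts after position(s) 4, 10, 11: evudipaumorikik
surface: evudipaumorikik


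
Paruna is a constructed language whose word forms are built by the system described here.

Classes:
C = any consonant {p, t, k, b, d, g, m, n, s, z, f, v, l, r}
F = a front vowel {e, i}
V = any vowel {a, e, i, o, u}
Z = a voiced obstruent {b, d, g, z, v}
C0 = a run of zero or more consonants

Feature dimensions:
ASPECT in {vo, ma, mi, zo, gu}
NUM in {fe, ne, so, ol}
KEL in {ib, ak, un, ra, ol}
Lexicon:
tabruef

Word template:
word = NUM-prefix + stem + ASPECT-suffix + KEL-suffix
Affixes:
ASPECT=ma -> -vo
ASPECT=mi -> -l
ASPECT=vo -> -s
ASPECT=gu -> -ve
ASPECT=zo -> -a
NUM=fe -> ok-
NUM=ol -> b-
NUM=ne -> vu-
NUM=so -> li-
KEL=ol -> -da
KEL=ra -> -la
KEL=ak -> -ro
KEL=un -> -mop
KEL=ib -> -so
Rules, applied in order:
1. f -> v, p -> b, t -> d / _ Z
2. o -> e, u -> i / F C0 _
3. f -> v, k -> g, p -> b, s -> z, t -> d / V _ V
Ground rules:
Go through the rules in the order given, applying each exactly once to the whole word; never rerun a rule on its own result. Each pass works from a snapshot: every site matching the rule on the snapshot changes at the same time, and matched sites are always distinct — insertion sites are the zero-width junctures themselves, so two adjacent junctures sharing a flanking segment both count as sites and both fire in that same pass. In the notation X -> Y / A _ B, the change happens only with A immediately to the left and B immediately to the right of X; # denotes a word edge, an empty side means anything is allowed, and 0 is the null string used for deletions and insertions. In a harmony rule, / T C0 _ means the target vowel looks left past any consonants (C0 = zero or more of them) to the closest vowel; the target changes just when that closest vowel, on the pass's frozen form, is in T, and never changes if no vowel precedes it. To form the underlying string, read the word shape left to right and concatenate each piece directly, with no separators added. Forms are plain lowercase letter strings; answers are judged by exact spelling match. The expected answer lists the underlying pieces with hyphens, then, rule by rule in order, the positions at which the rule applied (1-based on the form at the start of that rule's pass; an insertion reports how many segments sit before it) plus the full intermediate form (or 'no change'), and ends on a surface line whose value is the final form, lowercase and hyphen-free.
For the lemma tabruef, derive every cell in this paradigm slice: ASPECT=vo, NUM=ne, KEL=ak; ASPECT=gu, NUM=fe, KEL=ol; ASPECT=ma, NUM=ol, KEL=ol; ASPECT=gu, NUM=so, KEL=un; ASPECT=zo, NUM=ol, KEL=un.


cell ASPECT=vo, NUM=ne, KEL=ak:
underlying: vu-tabruef-s-ro
1. f -> v, p -> b, t -> d / _ Z: no change
2. o -> e, u -> i / F C0 _: fires at position(s) 12: vutabruefsre
3. f -> v, k -> g, p -> b, s -> z, t -> d / V _ V: fires at position(s) 3: vudabruefsre
surface: vudabruefsre

cell ASPECT=gu, NUM=fe, KEL=ol:
underlying: ok-tabruef-ve-da
1. f -> v, p -> b, t -> d / _ Z: fires at position(s) 9: oktabruevveda
2. o -> e, u -> i / F C0 _: no change
3. f -> v, k -> g, p -> b, s -> z, t -> d / V _ V: no change
surface: oktabruevveda

cell ASPECT=ma, NUM=ol, KEL=ol:
underlying: b-tabruef-vo-da
1. f -> v, p -> b, t -> d / _ Z: fires at position(s) 8: btabruevvoda
2. o -> e, u -> i / F C0 _: fires at position(s) 10: btabruevveda
3. f -> v, k -> g, p -> b, s -> z, t -> d / V _ V: no change
surface: btabruevveda

cell ASPECT=gu, NUM=so, KEL=un:
underlying: li-tabruef-ve-mop
1. f -> v, p -> b, t -> d / _ Z: fires at position(s) 9: litabruevvemop
2. o -> e, u -> i / F C0 _: fires at position(s) 13: litabruevvemep
3. f -> v, k -> g, p -> b, s -> z, t -> d / V _ V: fires at position(s) 3: lidabruevvemep
surface: lidabruevvemep

cell ASPECT=zo, NUM=ol, KEL=un:
underlying: b-tabruef-a-mop
1. f -> v, p -> b, t -> d / _ Z: no change
2. o -> e, u -> i / F C0 _: no change
3. f -> v, k -> g, p -> b, s -> z, t -> d / V _ V: fires at position(s) 8: btabruevamop
surface: btabruevamop


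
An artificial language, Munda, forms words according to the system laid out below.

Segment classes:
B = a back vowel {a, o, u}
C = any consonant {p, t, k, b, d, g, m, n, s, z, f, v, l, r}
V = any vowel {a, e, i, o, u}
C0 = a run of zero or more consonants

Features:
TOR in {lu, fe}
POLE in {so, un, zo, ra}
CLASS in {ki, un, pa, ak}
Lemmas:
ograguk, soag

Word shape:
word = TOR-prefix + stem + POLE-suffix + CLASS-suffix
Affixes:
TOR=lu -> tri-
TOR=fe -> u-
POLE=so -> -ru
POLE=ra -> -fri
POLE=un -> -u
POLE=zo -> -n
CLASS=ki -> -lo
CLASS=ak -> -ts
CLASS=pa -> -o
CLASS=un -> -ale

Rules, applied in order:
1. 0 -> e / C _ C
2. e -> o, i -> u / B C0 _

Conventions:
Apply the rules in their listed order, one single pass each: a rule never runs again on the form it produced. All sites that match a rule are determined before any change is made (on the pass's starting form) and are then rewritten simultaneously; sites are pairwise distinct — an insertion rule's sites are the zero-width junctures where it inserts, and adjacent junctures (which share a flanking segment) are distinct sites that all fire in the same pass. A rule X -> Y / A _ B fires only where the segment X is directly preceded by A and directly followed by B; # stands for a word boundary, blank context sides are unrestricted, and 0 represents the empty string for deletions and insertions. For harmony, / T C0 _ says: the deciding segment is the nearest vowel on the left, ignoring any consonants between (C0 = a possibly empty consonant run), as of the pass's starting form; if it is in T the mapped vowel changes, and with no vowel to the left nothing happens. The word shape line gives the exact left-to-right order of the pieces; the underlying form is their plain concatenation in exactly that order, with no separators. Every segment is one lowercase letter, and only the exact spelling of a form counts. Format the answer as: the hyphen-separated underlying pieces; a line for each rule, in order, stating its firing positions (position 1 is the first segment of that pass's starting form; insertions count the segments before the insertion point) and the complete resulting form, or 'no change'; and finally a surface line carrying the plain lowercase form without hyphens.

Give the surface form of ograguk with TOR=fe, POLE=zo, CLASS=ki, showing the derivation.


underlying: u-ograguk-n-lo
1. 0 -> e / C _ C: inserts after position(s) 3, 8, 9: uogeragukenelo
2. e -> o, i -> u / B C0 _: fires at position(s) 4, 10: uogoragukonelo
surface: uogoragukonelo


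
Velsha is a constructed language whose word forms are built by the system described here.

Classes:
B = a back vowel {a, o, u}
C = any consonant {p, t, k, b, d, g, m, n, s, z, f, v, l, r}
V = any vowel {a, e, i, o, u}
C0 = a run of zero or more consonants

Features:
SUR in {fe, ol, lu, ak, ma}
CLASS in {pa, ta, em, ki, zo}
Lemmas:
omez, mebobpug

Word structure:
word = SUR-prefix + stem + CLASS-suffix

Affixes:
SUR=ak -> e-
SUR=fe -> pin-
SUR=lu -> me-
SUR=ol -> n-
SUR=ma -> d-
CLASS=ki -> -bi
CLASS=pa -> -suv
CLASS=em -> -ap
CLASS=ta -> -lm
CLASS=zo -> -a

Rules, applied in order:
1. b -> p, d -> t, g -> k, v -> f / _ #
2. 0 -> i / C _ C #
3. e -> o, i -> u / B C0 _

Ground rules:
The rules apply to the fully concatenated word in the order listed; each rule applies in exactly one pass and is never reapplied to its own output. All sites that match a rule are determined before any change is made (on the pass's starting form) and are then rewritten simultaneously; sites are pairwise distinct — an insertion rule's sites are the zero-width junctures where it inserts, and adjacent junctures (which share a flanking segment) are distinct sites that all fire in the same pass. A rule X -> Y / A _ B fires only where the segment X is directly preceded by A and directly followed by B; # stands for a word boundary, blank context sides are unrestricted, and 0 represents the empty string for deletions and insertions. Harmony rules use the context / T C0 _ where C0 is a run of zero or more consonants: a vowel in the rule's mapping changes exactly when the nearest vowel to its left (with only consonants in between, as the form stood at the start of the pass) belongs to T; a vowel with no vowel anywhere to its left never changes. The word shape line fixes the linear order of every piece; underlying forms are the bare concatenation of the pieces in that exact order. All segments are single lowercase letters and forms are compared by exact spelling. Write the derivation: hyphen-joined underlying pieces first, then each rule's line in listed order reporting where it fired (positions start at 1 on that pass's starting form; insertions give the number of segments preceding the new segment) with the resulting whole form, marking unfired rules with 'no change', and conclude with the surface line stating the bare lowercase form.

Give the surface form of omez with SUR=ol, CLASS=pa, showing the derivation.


underlying: n-omez-suv
1. b -> p, d -> t, g -> k, v -> f / _ #: fires at position(s) 8: nomezsuf
2. 0 -> i / C _ C #: no change
3. e -> o, i -> u / B C0 _: fires at position(s) 4: nomozsuf
surface: nomozsuf


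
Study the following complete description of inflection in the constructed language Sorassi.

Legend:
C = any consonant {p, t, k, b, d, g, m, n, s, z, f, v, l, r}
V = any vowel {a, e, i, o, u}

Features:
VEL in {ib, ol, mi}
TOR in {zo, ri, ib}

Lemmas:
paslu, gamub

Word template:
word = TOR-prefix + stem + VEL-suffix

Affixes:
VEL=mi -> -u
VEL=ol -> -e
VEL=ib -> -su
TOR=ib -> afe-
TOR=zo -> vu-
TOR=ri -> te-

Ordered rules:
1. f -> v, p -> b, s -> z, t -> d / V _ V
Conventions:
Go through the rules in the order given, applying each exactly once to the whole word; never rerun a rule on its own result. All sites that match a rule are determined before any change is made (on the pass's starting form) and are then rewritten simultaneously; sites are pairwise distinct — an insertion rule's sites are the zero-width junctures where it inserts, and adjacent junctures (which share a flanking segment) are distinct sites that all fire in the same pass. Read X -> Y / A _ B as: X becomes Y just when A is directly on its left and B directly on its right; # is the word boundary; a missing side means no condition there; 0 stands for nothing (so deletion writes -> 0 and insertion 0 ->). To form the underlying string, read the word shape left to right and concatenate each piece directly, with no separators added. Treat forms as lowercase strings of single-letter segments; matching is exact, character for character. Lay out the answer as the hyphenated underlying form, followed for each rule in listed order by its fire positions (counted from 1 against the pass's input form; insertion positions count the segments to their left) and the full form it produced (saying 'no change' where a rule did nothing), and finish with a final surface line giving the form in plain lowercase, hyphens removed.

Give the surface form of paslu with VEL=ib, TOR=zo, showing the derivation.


underlying: vu-paslu-su
1. f -> v, p -> b, s -> z, t -> d / V _ V: fires at position(s) 3, 8: vubasluzu
surface: vubasluzu


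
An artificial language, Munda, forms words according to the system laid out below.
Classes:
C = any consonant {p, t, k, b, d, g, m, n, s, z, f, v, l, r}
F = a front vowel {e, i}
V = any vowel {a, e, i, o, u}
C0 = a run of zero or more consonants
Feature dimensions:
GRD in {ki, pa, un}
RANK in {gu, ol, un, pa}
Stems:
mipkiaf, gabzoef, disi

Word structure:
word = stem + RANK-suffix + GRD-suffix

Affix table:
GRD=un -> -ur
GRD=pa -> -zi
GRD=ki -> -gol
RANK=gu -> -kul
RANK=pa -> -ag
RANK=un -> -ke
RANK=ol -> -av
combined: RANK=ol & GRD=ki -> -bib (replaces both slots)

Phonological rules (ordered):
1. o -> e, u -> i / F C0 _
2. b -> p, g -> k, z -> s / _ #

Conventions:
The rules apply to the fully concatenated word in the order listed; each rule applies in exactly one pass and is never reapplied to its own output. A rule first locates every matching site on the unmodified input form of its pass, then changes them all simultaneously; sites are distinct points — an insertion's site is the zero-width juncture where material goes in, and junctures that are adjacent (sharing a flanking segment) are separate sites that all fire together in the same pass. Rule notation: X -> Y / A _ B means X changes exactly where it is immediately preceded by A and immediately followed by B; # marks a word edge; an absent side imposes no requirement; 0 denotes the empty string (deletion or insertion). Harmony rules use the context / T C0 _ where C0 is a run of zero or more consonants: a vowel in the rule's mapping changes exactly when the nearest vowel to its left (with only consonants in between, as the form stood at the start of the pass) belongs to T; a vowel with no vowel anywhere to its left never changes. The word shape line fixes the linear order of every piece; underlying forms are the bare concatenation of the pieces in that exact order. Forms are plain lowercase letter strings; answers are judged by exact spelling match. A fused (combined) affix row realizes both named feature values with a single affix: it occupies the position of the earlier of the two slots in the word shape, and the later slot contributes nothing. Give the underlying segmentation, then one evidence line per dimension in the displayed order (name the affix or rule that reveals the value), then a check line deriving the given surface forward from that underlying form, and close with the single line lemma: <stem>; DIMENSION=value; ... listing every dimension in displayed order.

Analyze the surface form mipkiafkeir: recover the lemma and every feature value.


underlying: mipkiaf-ke-ur
GRD=un - signalled by the affix -ur
RANK=un - signalled by the affix -ke
check: mipkiafkeur -> mipkiafkeir -> mipkiafkeir
lemma: mipkiaf; GRD=un; RANK=un


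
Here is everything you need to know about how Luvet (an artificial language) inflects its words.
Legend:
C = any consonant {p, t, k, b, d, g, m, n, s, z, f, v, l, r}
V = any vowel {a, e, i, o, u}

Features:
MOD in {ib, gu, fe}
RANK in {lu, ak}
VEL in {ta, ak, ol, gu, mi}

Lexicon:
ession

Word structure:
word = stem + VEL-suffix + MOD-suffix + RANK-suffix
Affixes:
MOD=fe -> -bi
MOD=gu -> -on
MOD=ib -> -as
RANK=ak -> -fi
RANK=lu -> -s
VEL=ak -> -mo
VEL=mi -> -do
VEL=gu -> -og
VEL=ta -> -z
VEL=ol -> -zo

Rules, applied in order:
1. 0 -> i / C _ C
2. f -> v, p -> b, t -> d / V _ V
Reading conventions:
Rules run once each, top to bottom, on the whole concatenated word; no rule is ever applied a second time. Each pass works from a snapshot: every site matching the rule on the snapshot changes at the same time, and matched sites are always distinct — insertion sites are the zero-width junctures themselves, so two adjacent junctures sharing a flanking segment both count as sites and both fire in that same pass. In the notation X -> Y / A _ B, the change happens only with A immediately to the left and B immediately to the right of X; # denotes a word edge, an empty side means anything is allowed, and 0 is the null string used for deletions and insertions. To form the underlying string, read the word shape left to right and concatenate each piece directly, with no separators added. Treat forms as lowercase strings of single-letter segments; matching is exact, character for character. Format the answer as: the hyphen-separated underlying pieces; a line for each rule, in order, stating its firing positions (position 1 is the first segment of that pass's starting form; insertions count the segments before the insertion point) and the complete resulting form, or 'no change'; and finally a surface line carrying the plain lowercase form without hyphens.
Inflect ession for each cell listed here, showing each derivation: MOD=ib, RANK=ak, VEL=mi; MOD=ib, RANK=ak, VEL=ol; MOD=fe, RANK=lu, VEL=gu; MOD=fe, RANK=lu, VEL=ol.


cell MOD=ib, RANK=ak, VEL=mi:
underlying: ession-do-as-fi
1. 0 -> i / C _ C: inserts after position(s) 2, 6, 10: esisionidoasifi
2. f -> v, p -> b, t -> d / V _ V: fires at position(s) 14: esisionidoasivi
surface: esisionidoasivi

cell MOD=ib, RANK=ak, VEL=ol:
underlying: ession-zo-as-fi
1. 0 -> i / C _ C: inserts after position(s) 2, 6, 10: esisionizoasifi
2. f -> v, p -> b, t -> d / V _ V: fires at position(s) 14: esisionizoasivi
surface: esisionizoasivi

cell MOD=fe, RANK=lu, VEL=gu:
underlying: ession-og-bi-s
1. 0 -> i / C _ C: inserts after position(s) 2, 8: esisionogibis
2. f -> v, p -> b, t -> d / V _ V: no change
surface: esisionogibis

cell MOD=fe, RANK=lu, VEL=ol:
underlying: ession-zo-bi-s
1. 0 -> i / C _ C: inserts after position(s) 2, 6: esisionizobis
2. f -> v, p -> b, t -> d / V _ V: no change
surface: esisionizobis


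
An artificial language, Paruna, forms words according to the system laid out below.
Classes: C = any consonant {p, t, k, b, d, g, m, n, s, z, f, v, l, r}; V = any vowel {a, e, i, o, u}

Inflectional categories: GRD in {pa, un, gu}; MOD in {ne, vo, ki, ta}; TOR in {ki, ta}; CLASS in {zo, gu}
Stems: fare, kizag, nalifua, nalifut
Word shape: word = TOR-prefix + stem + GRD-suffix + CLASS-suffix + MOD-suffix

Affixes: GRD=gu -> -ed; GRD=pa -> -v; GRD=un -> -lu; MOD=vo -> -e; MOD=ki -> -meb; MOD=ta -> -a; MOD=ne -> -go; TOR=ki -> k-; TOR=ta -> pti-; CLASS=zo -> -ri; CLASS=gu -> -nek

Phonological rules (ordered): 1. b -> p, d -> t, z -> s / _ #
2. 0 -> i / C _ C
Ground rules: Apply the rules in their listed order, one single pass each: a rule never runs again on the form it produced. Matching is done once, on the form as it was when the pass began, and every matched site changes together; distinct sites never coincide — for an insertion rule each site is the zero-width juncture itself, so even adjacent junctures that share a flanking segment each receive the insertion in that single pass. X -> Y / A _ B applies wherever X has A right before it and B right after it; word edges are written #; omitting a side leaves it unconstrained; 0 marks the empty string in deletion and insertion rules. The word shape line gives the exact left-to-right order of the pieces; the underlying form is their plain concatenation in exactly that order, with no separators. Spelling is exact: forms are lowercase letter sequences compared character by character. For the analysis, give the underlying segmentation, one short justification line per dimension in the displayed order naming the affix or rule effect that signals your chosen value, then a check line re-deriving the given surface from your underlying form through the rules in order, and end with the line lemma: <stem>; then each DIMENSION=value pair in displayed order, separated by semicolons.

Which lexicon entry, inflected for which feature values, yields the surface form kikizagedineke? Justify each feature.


underlying: k-kizag-ed-nek-e
GRD=gu - signalled by the affix -ed
MOD=vo - signalled by the affix -e
TOR=ki - signalled by the affix k-
CLASS=gu - signalled by the affix -nek
check: kkizagedneke -> kkizagedneke -> kikizagedineke
lemma: kizag; GRD=gu; MOD=vo; TOR=ki; CLASS=gu


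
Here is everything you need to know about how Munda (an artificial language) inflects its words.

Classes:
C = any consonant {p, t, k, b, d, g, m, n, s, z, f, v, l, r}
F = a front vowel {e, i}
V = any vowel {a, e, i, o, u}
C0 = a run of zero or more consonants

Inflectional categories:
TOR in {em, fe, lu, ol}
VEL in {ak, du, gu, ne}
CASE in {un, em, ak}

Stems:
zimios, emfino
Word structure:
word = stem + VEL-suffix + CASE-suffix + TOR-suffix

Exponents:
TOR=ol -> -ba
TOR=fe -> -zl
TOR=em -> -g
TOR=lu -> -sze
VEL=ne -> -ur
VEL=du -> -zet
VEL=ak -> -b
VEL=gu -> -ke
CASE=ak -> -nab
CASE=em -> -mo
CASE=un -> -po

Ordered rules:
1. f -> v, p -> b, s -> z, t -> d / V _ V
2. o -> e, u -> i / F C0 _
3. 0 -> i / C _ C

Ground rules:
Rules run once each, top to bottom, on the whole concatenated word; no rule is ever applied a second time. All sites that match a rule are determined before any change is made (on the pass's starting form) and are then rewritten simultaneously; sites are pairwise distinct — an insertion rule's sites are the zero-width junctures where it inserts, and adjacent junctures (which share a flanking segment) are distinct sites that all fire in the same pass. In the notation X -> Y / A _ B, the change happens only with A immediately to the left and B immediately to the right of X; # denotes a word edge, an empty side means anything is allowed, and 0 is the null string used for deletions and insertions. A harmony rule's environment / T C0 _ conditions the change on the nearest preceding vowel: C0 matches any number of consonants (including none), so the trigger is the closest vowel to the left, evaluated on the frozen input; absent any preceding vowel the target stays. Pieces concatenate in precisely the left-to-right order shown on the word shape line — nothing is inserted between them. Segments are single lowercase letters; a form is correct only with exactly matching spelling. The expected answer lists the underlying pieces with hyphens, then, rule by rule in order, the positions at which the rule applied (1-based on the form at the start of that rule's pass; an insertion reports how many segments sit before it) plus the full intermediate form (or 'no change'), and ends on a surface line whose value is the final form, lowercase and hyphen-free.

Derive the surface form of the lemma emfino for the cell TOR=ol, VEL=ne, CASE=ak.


underlying: emfino-ur-nab-ba
1. f -> v, p -> b, s -> z, t -> d / V _ V: no change
2. o -> e, u -> i / F C0 _: fires at position(s) 6: emfineurnabba
3. 0 -> i / C _ C: inserts after position(s) 2, 8, 11: emifineurinabiba
surface: emifineurinabiba


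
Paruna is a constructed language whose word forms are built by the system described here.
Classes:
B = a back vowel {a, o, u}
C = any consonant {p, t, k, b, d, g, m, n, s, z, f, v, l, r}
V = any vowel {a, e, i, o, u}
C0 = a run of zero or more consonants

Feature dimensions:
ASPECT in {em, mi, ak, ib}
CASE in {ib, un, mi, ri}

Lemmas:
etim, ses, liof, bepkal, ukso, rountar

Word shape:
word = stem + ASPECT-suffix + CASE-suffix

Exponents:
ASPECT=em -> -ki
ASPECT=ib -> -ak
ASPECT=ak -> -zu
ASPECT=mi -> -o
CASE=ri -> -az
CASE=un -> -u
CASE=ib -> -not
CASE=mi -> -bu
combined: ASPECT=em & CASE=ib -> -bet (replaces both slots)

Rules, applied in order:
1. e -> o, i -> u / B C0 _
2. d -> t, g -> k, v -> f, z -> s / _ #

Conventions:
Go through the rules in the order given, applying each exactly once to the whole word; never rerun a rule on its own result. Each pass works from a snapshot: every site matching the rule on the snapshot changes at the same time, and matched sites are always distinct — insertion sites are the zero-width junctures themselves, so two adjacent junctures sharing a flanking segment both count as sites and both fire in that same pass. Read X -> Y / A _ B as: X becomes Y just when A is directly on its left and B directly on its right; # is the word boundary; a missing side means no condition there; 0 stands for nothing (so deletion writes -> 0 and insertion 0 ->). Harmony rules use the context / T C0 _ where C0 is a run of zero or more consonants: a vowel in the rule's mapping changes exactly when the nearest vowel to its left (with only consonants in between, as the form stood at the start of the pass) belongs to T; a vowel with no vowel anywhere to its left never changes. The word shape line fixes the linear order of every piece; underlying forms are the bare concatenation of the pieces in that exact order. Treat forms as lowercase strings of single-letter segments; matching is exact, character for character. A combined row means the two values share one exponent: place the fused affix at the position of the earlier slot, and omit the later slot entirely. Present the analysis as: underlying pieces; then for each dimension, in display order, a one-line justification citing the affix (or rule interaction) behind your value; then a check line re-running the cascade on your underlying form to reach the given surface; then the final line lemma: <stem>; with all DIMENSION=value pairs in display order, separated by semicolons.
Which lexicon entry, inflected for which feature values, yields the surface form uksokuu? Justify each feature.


underlying: ukso-ki-u
ASPECT=em - signalled by the affix -ki
CASE=un - signalled by the affix -u
check: uksokiu -> uksokuu -> uksokuu
lemma: ukso; ASPECT=em; CASE=un


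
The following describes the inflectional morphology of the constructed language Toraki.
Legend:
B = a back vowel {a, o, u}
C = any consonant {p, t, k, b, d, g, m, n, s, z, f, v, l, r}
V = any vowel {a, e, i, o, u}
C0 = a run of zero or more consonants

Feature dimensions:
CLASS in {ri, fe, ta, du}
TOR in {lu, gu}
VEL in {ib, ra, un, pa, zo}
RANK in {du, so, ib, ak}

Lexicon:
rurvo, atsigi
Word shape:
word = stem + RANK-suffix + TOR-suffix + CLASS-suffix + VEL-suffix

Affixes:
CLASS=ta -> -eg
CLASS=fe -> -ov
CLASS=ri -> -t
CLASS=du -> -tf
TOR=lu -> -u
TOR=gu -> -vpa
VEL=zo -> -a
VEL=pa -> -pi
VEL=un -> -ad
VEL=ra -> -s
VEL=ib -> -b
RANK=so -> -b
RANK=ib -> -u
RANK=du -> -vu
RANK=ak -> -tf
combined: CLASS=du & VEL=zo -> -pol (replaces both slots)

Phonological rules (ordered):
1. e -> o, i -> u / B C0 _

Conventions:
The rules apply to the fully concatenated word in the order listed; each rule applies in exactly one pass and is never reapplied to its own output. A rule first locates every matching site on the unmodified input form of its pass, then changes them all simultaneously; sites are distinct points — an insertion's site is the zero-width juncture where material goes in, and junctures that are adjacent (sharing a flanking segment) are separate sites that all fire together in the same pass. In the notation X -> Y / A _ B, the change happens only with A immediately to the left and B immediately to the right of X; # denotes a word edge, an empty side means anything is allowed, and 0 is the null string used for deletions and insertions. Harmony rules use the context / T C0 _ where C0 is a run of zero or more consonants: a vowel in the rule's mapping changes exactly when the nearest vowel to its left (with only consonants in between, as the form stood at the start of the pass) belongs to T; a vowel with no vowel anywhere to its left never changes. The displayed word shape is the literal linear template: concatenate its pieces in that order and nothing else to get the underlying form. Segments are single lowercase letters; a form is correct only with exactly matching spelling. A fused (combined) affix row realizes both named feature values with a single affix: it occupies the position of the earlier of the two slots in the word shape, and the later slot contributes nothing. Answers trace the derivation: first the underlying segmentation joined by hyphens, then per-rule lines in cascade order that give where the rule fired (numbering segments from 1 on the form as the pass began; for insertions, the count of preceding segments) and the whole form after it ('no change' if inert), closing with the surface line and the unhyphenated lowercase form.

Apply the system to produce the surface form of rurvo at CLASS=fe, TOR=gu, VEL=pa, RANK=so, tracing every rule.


underlying: rurvo-b-vpa-ov-pi
1. e -> o, i -> u / B C0 _: fires at position(s) 13: rurvobvpaovpu
surface: rurvobvpaovpu
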